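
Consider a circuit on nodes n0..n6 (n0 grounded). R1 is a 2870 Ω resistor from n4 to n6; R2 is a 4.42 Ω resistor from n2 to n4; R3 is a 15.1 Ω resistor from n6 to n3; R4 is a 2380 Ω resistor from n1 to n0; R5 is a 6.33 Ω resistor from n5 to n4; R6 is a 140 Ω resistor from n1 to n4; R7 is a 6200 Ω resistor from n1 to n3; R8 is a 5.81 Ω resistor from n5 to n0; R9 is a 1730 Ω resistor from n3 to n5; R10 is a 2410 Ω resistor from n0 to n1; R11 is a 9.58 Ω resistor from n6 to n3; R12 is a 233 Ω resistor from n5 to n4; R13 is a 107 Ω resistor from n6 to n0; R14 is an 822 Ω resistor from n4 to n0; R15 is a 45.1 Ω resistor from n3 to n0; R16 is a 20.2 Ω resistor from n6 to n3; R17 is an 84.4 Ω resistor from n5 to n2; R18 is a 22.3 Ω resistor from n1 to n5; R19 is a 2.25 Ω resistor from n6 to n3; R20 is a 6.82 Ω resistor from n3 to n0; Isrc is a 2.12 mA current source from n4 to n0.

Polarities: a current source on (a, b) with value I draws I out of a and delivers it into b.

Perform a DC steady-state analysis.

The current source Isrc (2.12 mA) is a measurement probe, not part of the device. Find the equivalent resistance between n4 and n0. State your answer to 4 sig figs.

MNA unknowns: 6 node voltages V₁..V_6
R1: Y=0.0003484 on G[4,6]
R2: Y=0.2262 on G[2,4]
R3: Y=0.06623 on G[6,3]
R4: Y=0.0004202 on G[1,0]
R5: Y=0.1580 on G[5,4]
R6: Y=0.007143 on G[1,4]
R7: Y=0.0001613 on G[1,3]
R8: Y=0.1721 on G[5,0]
R9: Y=0.0005780 on G[3,5]
R10: Y=0.0004149 on G[0,1]
R11: Y=0.1044 on G[6,3]
R12: Y=0.004292 on G[5,4]
R13: Y=0.009346 on G[6,0]
R14: Y=0.001217 on G[4,0]
R15: Y=0.02217 on G[3,0]
R16: Y=0.04950 on G[6,3]
R17: Y=0.01185 on G[5,2]
R18: Y=0.04484 on G[1,5]
R19: Y=0.4444 on G[6,3]
R20: Y=0.1466 on G[3,0]
Isrc: z[4]−=0.00212, z[0]+=0.00212
solve → V1=-0.01332, V2=-0.02299, V3=-9.588e-05, V4=-0.02357, V5=-0.01199, V6=-0.0001067

R_eq = 11.12 Ω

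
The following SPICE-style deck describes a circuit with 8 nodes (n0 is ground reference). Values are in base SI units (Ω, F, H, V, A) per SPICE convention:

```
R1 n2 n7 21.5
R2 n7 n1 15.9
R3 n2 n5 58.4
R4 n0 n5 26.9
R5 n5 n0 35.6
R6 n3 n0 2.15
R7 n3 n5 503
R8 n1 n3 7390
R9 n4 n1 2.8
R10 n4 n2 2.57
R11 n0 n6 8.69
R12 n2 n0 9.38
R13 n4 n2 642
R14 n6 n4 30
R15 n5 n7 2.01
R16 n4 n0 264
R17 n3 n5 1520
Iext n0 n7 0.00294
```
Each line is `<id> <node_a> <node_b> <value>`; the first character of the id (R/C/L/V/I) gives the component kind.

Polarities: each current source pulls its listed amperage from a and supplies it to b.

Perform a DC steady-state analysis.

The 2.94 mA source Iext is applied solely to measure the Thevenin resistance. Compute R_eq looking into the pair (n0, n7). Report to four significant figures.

MNA unknowns: 7 node voltages V₁..V_7
R1: Y=0.04651 on G[2,7]
R2: Y=0.06289 on G[7,1]
R3: Y=0.01712 on G[2,5]
R4: Y=0.03717 on G[0,5]
R5: Y=0.02809 on G[5,0]
R6: Y=0.4651 on G[3,0]
R7: Y=0.001988 on G[3,5]
R8: Y=0.0001353 on G[1,3]
R9: Y=0.3571 on G[4,1]
R10: Y=0.3891 on G[4,2]
R11: Y=0.1151 on G[0,6]
R12: Y=0.1066 on G[2,0]
R13: Y=0.001558 on G[4,2]
R14: Y=0.03333 on G[6,4]
R15: Y=0.4975 on G[5,7]
R16: Y=0.003788 on G[4,0]
R17: Y=0.0006579 on G[3,5]
Iext: z[0]−=0.00294, z[7]+=0.00294
solve → V1=0.01358, V2=0.01080, V3=0.0001239, V4=0.01167, V5=0.02122, V6=0.002621, V7=0.02447

R_eq = 8.324 Ω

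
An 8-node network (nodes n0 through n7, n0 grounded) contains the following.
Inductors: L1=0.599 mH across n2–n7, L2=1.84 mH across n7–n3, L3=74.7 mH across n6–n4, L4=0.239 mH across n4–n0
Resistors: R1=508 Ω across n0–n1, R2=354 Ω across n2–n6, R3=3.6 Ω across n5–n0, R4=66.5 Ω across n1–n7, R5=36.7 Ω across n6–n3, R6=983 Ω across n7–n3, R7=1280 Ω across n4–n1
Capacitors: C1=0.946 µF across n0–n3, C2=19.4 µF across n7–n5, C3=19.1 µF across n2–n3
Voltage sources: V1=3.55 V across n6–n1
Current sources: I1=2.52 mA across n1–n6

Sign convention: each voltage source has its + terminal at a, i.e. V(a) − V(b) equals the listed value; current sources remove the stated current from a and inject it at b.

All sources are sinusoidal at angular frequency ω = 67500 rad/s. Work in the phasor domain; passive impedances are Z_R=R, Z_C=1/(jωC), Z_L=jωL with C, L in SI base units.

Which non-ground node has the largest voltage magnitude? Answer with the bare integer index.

1

MNA unknowns: 7 node voltages V₁..V_7 plus 1 source current (V1)
L1: Y=0.000-0.02473j on G[2,7]
L2: Y=0.000-0.008052j on G[7,3]
R1: Y=0.001969+0.000j on G[0,1]
L3: Y=0.000-0.0001983j on G[6,4]
R2: Y=0.002825+0.000j on G[2,6]
C1: Y=0.000+0.06385j on G[0,3]
R3: Y=0.2778+0.000j on G[5,0]
R4: Y=0.01504+0.000j on G[1,7]
C2: Y=0.000+1.310j on G[7,5]
L4: Y=0.000-0.06199j on G[4,0]
R5: Y=0.02725+0.000j on G[6,3]
R6: Y=0.001017+0.000j on G[7,3]
R7: Y=0.0007813+0.000j on G[4,1]
C3: Y=0.000+1.289j on G[2,3]
V1: row V6−V1=3.55, i_V1 at 6,1
I1: z[1]−=0.00252, z[6]+=0.00252
solve → V1=-1.934-0.5910j, V2=0.5899-0.9246j, V3=0.5737-0.9063j, V4=0.01225-0.02634j, V5=-0.1887-0.1250j, V6=1.616-0.5910j, V7=-0.2152-0.08492j
aux → i_V1=-0.02866-0.009215j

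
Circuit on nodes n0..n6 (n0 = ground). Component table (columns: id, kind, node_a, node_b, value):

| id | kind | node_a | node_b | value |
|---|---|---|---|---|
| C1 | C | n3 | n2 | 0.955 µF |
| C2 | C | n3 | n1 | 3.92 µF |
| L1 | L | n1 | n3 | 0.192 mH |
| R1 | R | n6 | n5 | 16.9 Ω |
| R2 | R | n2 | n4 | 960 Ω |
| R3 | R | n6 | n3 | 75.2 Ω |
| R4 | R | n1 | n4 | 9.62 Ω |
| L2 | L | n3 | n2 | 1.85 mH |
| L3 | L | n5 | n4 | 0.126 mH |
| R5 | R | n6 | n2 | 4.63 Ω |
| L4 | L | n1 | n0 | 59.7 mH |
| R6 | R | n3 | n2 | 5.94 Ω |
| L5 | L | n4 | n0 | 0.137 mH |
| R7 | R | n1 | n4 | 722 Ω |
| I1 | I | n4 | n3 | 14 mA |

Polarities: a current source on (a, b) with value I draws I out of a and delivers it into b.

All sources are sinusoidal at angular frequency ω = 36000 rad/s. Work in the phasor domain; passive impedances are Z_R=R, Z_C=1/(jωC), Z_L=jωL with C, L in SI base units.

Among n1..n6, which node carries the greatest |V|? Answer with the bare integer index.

Element admittances at ω=36000 rad/s:
  Y(C1) = 0.000+0.03438j S between n3,n2
  Y(C2) = 0.000+0.1411j S between n3,n1
  Y(L1) = 0.000-0.1447j S between n1,n3
  Y(R1) = 0.05917+0.000j S between n6,n5
  Y(R2) = 0.001042+0.000j S between n2,n4
  Y(R3) = 0.01330+0.000j S between n6,n3
  Y(R4) = 0.1040+0.000j S between n1,n4
  Y(L2) = 0.000-0.01502j S between n3,n2
  Y(L3) = 0.000-0.2205j S between n5,n4
  Y(R5) = 0.2160+0.000j S between n6,n2
  Y(L4) = 0.000-0.0004653j S between n1,n0
  Y(R6) = 0.1684+0.000j S between n3,n2
  Y(L5) = 0.000-0.2028j S between n4,n0
  Y(R7) = 0.001385+0.000j S between n1,n4
  I1: injects 0.014 A into n3 (from n4)
Assemble and solve the 6×6 MNA system:
  V(n1)=0.003255-0.01154j  V(n2)=0.2751+0.08482j  V(n3)=0.3462+0.08359j  V(n4)=-7.469e-06+2.648e-05j  V(n5)=-0.005139+0.06070j  V(n6)=0.2209+0.07981j

3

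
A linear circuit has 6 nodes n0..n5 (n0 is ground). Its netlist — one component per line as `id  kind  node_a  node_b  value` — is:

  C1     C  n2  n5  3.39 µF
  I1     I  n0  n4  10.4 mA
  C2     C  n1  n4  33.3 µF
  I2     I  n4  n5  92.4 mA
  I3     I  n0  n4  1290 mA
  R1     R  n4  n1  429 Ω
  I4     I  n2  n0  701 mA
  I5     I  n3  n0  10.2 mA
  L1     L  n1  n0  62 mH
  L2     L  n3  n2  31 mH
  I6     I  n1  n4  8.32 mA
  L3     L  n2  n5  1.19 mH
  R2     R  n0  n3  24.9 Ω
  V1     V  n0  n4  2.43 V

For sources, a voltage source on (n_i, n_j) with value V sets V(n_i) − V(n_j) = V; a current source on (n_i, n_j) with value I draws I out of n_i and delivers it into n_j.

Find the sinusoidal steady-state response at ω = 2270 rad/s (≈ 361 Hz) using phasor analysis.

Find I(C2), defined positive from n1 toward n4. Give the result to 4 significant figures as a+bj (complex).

-0.008525-0.01935j A

MNA unknowns: 5 node voltages V₁..V_5 plus 1 source current (V1)
C1: Y=0.000+0.007695j on G[2,5]
I1: z[0]−=0.0104, z[4]+=0.0104
C2: Y=0.000+0.07559j on G[1,4]
I2: z[4]−=0.0924, z[5]+=0.0924
I3: z[0]−=1.29, z[4]+=1.29
R1: Y=0.002331+0.000j on G[4,1]
I4: z[2]−=0.701, z[0]+=0.701
I5: z[3]−=0.0102, z[0]+=0.0102
L1: Y=0.000-0.007105j on G[1,0]
L2: Y=0.000-0.01421j on G[3,2]
I6: z[1]−=0.00832, z[4]+=0.00832
L3: Y=0.000-0.3702j on G[2,5]
R2: Y=0.04016+0.000j on G[0,3]
V1: row V0−V4=2.43, i_V1 at 0,4
solve → V1=-2.686+0.1128j, V2=-15.41-42.83j, V3=-15.41+0.000j, V4=-2.430+0.000j, V5=-15.41-42.57j
aux → i_V1=-1.207+0.01908j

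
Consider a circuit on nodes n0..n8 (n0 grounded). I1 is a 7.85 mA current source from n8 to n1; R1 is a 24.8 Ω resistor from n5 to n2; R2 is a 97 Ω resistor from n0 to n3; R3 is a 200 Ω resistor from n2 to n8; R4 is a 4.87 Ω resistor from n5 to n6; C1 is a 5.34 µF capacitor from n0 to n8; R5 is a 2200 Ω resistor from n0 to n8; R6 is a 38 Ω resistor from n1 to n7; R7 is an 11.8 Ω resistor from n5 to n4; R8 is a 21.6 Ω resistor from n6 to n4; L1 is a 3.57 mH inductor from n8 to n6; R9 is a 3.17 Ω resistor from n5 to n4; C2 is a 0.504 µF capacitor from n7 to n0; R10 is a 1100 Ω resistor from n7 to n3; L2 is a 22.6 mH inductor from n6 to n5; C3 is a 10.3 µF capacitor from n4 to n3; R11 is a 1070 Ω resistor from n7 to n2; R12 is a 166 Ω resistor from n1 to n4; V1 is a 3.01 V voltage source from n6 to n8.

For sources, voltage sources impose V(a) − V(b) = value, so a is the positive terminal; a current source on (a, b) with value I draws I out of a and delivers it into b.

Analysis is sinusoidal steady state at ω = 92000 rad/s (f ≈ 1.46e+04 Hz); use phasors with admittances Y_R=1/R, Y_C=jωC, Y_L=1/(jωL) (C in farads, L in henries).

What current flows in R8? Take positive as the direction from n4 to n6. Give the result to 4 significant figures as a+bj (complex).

MNA unknowns: 8 node voltages V₁..V_8 plus 1 source current (V1)
I1: z[8]−=0.00785, z[1]+=0.00785
R1: Y=0.04032+0.000j on G[5,2]
R2: Y=0.01031+0.000j on G[0,3]
R3: Y=0.005000+0.000j on G[2,8]
R4: Y=0.2053+0.000j on G[5,6]
C1: Y=0.000+0.4913j on G[0,8]
R5: Y=0.0004545+0.000j on G[0,8]
R6: Y=0.02632+0.000j on G[1,7]
R7: Y=0.08475+0.000j on G[5,4]
R8: Y=0.04630+0.000j on G[6,4]
L1: Y=0.000-0.003045j on G[8,6]
R9: Y=0.3155+0.000j on G[5,4]
C2: Y=0.000+0.04637j on G[7,0]
R10: Y=0.0009091+0.000j on G[7,3]
L2: Y=0.000-0.0004810j on G[6,5]
C3: Y=0.000+0.9476j on G[4,3]
R11: Y=0.0009346+0.000j on G[7,2]
R12: Y=0.006024+0.000j on G[1,4]
V1: row V6−V8=3.01, i_V1 at 6,8
solve → V1=0.8196-0.4042j, V2=2.432+0.07662j, V3=2.716+0.1104j, V4=2.717+0.07835j, V5=2.789+0.08673j, V6=2.999+0.1055j, V7=0.08687-0.5147j, V8=-0.01061+0.1055j
aux → i_V1=-0.05622+0.004143j

-0.01306-0.001259j A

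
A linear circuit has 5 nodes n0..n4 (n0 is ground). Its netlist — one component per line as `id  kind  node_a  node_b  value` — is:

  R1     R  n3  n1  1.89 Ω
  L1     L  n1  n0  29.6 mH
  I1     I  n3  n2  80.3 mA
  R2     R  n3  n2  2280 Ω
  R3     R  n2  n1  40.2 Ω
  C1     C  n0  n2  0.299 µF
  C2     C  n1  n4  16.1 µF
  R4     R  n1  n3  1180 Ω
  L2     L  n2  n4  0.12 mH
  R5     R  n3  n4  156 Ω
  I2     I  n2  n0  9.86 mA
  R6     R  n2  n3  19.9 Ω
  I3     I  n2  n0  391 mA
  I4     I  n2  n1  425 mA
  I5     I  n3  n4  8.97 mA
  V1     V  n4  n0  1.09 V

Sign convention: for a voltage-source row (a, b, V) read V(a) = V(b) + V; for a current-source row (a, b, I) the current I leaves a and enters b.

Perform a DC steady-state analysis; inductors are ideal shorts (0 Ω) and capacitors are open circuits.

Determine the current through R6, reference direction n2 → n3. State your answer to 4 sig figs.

Apply KCL at each of the 4 non-ground nodes and solve the resulting linear system.
Node n1: branches {R1, L1, R3, C2, R4, I4} → V_1 = 0.000
Node n2: branches {I1, R2, R3, C1, L2, I2, R6, I3, I4} → V_2 = 1.090
Node n3: branches {R1, I1, R2, R4, R5, R6, I5} → V_3 = -0.04605
Node n4: branches {C2, L2, R5, I5, V1} → V_4 = 1.090
Source currents: i(L1)=0.4277, i(L2)=-0.8303, i(V1)=-0.8286

0.05709 A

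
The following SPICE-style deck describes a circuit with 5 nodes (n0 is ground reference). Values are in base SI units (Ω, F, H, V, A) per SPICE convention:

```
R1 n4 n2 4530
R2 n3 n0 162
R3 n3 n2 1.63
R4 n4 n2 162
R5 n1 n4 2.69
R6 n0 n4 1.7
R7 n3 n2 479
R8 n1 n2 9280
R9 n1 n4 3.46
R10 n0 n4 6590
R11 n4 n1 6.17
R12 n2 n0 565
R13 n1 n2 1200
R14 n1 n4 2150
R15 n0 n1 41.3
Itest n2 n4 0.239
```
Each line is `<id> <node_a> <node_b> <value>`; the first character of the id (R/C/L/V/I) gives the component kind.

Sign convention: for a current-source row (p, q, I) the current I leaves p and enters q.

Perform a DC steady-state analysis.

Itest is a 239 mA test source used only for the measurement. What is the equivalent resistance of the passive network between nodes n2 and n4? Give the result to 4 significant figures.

R_eq = 66.16 Ω

MNA unknowns: 4 node voltages V₁..V_4
R1: Y=0.0002208 on G[4,2]
R2: Y=0.006173 on G[3,0]
R3: Y=0.6135 on G[3,2]
R4: Y=0.006173 on G[4,2]
R5: Y=0.3717 on G[1,4]
R6: Y=0.5882 on G[0,4]
R7: Y=0.002088 on G[3,2]
R8: Y=0.0001078 on G[1,2]
R9: Y=0.2890 on G[1,4]
R10: Y=0.0001517 on G[0,4]
R11: Y=0.1621 on G[4,1]
R12: Y=0.001770 on G[2,0]
R13: Y=0.0008333 on G[1,2]
R14: Y=0.0004651 on G[1,4]
R15: Y=0.02421 on G[0,1]
Itest: z[2]−=0.239, z[4]+=0.239
solve → V1=0.1785, V2=-15.61, V3=-15.46, V4=0.2018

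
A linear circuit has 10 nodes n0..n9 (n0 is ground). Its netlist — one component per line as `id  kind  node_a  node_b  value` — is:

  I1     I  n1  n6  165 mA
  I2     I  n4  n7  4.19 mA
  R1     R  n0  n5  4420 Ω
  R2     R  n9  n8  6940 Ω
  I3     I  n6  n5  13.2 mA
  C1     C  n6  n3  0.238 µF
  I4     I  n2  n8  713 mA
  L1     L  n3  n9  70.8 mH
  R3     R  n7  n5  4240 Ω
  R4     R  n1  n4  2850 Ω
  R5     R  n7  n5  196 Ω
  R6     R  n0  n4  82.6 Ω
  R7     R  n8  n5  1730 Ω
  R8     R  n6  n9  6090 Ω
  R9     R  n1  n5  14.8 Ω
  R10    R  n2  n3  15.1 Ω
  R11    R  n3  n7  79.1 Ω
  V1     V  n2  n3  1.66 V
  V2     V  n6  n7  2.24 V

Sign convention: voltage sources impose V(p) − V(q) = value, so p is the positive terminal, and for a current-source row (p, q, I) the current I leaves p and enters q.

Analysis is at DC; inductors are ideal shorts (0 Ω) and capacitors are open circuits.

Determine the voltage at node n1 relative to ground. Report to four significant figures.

Apply KCL at each of the 9 non-ground nodes and solve the resulting linear system.
Node n1: branches {I1, R4, R9} → V_1 = 6.191
Node n2: branches {I4, R10, V1} → V_2 = -108.3
Node n3: branches {C1, L1, R10, R11, V1} → V_3 = -109.9
Node n4: branches {I2, R4, R6} → V_4 = -0.1620
Node n5: branches {R1, I3, R3, R5, R7, R9} → V_5 = 8.666
Node n6: branches {I1, I3, C1, R8, V2} → V_6 = -64.23
Node n7: branches {I2, R3, R5, R11, V2} → V_7 = -66.47
Node n8: branches {R2, I4, R7} → V_8 = 972.4
Node n9: branches {R2, L1, R8} → V_9 = -109.9
Source currents: i(L1)=-0.1635, i(V1)=-0.8229, i(V2)=0.1443

6.191 V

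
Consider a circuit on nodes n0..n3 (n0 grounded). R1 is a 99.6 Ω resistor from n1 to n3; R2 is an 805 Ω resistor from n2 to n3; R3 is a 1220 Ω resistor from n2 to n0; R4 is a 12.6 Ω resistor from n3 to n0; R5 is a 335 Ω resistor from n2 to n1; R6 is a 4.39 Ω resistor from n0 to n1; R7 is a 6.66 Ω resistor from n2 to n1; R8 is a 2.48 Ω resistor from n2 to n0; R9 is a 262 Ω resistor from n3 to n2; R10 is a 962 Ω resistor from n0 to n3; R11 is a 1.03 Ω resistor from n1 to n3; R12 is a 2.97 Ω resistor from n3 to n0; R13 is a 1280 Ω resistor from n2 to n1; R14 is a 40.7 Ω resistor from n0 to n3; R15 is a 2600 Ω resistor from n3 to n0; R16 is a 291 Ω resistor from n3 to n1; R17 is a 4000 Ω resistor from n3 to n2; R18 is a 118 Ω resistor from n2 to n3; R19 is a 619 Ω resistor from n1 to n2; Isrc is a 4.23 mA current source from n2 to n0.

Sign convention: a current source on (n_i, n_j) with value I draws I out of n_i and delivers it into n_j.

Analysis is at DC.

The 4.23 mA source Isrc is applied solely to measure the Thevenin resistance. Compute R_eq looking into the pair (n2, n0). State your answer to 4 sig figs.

R_eq = 1.872 Ω

Element admittances at DC:
  Y(R1) = 0.01004 S between n1,n3
  Y(R2) = 0.001242 S between n2,n3
  Y(R3) = 0.0008197 S between n2,n0
  Y(R4) = 0.07937 S between n3,n0
  Y(R5) = 0.002985 S between n2,n1
  Y(R6) = 0.2278 S between n0,n1
  Y(R7) = 0.1502 S between n2,n1
  Y(R8) = 0.4032 S between n2,n0
  Y(R9) = 0.003817 S between n3,n2
  Y(R10) = 0.001040 S between n0,n3
  Y(R11) = 0.9709 S between n1,n3
  Y(R12) = 0.3367 S between n3,n0
  Y(R13) = 0.0007813 S between n2,n1
  Y(R14) = 0.02457 S between n0,n3
  Y(R15) = 0.0003846 S between n3,n0
  Y(R16) = 0.003436 S between n3,n1
  Y(R17) = 0.0002500 S between n3,n2
  Y(R18) = 0.008475 S between n2,n3
  Y(R19) = 0.001616 S between n1,n2
  Isrc: injects 0.00423 A into n0 (from n2)
Assemble and solve the 3×3 MNA system:
  V(n1)=-0.001880  V(n2)=-0.007920  V(n3)=-0.001361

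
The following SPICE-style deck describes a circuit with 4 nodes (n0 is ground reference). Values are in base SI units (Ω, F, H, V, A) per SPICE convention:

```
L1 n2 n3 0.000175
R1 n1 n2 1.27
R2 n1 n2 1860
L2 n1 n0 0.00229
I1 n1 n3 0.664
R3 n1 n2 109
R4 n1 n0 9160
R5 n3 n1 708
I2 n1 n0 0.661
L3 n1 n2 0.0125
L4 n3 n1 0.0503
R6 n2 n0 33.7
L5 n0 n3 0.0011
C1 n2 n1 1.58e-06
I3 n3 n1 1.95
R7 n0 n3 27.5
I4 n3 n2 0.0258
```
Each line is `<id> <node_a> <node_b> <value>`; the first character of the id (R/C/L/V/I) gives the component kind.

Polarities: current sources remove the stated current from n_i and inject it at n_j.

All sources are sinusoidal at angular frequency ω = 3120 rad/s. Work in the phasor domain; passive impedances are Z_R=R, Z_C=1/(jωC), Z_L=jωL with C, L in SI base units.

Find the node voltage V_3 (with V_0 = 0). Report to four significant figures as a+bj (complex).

Element admittances at ω=3120 rad/s:
  Y(L1) = 0.000-1.832j S between n2,n3
  Y(R1) = 0.7874+0.000j S between n1,n2
  Y(R2) = 0.0005376+0.000j S between n1,n2
  Y(L2) = 0.000-0.1400j S between n1,n0
  I1: injects 0.664 A into n3 (from n1)
  Y(R3) = 0.009174+0.000j S between n1,n2
  Y(R4) = 0.0001092+0.000j S between n1,n0
  Y(R5) = 0.001412+0.000j S between n3,n1
  I2: injects 0.661 A into n0 (from n1)
  Y(L3) = 0.000-0.02564j S between n1,n2
  Y(L4) = 0.000-0.006372j S between n3,n1
  Y(R6) = 0.02967+0.000j S between n2,n0
  Y(L5) = 0.000-0.2914j S between n0,n3
  Y(C1) = 0.000+0.004930j S between n2,n1
  I3: injects 1.95 A into n1 (from n3)
  Y(R7) = 0.03636+0.000j S between n0,n3
  I4: injects 0.0258 A into n2 (from n3)
Assemble and solve the 3×3 MNA system:
  V(n1)=0.3978-1.081j  V(n2)=-0.5674-1.183j  V(n3)=-0.5150-1.627j

-0.5150-1.627j V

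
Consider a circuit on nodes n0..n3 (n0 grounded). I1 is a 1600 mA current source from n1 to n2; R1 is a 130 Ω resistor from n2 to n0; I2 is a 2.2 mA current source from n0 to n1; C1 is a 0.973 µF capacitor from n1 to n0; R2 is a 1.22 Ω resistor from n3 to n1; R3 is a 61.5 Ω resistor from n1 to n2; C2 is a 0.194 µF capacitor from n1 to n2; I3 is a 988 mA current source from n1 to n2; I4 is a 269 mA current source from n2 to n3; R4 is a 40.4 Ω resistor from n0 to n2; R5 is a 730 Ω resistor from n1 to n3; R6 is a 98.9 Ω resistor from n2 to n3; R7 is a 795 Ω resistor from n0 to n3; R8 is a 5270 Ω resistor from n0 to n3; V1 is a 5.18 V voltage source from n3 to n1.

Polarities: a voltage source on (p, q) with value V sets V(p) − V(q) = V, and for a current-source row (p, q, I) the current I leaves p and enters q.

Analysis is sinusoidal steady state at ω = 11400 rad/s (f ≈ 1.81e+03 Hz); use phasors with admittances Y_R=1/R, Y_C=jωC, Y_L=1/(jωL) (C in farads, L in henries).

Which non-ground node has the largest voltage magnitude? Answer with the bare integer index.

1

Apply KCL at each of the 3 non-ground nodes and solve the resulting linear system.
Node n1: branches {I1, I2, C1, R2, R3, C2, I3, R5, V1} → V_1 = -51.73+41.05j
Node n2: branches {I1, R1, R3, C2, I3, I4, R4, R6} → V_2 = 16.18+15.85j
Node n3: branches {R2, I4, R5, R6, R7, R8, V1} → V_3 = -46.55+41.05j
Source currents: i(V1)=-3.282-0.3142j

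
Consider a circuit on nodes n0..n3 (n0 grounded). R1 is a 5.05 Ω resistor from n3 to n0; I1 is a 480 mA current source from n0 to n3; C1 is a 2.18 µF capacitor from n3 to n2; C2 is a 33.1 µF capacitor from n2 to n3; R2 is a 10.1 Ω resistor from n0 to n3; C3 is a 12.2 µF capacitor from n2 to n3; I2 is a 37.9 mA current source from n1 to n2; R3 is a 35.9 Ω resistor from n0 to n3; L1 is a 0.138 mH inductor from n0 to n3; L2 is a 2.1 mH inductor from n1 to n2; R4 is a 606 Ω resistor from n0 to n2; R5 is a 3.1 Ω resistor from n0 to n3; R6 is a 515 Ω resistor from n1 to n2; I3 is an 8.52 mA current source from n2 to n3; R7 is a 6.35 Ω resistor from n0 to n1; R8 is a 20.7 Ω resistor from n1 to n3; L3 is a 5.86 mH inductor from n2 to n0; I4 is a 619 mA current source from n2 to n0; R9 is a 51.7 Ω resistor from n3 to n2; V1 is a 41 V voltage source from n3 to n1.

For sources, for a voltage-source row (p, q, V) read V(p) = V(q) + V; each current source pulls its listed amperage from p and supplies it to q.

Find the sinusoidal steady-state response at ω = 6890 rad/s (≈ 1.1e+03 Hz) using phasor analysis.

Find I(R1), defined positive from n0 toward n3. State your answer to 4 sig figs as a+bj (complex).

-0.5121-0.7544j A

Element admittances at ω=6890 rad/s:
  Y(R1) = 0.1980+0.000j S between n3,n0
  I1: injects 0.48 A into n3 (from n0)
  Y(C1) = 0.000+0.01502j S between n3,n2
  Y(C2) = 0.000+0.2281j S between n2,n3
  Y(R2) = 0.09901+0.000j S between n0,n3
  Y(C3) = 0.000+0.08406j S between n2,n3
  I2: injects 0.0379 A into n2 (from n1)
  Y(R3) = 0.02786+0.000j S between n0,n3
  Y(L1) = 0.000-1.052j S between n0,n3
  Y(L2) = 0.000-0.06911j S between n1,n2
  Y(R4) = 0.001650+0.000j S between n0,n2
  Y(R5) = 0.3226+0.000j S between n0,n3
  Y(R6) = 0.001942+0.000j S between n1,n2
  I3: injects 0.00852 A into n3 (from n2)
  Y(R7) = 0.1575+0.000j S between n0,n1
  Y(R8) = 0.04831+0.000j S between n1,n3
  Y(L3) = 0.000-0.02477j S between n2,n0
  I4: injects 0.619 A into n0 (from n2)
  Y(R9) = 0.01934+0.000j S between n3,n2
  V1: constraint V(n3)−V(n1) = 41
Assemble and solve the 4×4 MNA system:
  V(n1)=-38.41+3.810j  V(n2)=14.54+8.277j  V(n3)=2.586+3.810j
  i(V1)=-8.404+4.251j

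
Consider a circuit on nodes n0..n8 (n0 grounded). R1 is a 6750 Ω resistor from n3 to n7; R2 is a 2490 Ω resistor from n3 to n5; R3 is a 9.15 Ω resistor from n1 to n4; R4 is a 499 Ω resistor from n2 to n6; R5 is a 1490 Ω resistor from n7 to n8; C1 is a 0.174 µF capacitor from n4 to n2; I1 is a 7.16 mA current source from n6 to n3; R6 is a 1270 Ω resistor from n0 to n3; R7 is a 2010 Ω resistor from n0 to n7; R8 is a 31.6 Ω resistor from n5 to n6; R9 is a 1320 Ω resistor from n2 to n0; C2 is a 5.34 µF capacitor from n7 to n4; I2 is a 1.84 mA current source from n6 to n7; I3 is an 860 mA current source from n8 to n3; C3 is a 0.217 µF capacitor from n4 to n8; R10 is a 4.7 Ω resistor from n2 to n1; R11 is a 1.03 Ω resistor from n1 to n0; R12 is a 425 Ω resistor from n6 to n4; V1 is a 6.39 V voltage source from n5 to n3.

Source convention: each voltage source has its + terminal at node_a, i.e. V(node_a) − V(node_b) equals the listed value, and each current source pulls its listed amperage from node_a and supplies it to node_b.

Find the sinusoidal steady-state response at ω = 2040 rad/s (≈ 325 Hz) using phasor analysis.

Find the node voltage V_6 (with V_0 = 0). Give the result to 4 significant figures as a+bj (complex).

Element admittances at ω=2040 rad/s:
  Y(R1) = 0.0001481+0.000j S between n3,n7
  Y(R2) = 0.0004016+0.000j S between n3,n5
  Y(R3) = 0.1093+0.000j S between n1,n4
  Y(R4) = 0.002004+0.000j S between n2,n6
  Y(R5) = 0.0006711+0.000j S between n7,n8
  Y(C1) = 0.000+0.0003550j S between n4,n2
  I1: injects 0.00716 A into n3 (from n6)
  Y(R6) = 0.0007874+0.000j S between n0,n3
  Y(R7) = 0.0004975+0.000j S between n0,n7
  Y(R8) = 0.03165+0.000j S between n5,n6
  Y(R9) = 0.0007576+0.000j S between n2,n0
  Y(C2) = 0.000+0.01089j S between n7,n4
  I2: injects 0.00184 A into n7 (from n6)
  I3: injects 0.86 A into n3 (from n8)
  Y(C3) = 0.000+0.0004427j S between n4,n8
  Y(R10) = 0.2128+0.000j S between n2,n1
  Y(R11) = 0.9709+0.000j S between n1,n0
  Y(R12) = 0.002353+0.000j S between n6,n4
  V1: constraint V(n5)−V(n3) = 6.39
Assemble and solve the 9×9 MNA system:
  V(n1)=-0.1564-0.02829j  V(n2)=1.321-0.02523j  V(n3)=174.6+1.510j  V(n4)=-4.422-0.2856j  V(n5)=181.0+1.510j  V(n6)=158.6+1.307j  V(n7)=26.87+52.86j  V(n8)=-851.1+611.3j
  i(V1)=-0.7104-0.006418j

158.6+1.307j V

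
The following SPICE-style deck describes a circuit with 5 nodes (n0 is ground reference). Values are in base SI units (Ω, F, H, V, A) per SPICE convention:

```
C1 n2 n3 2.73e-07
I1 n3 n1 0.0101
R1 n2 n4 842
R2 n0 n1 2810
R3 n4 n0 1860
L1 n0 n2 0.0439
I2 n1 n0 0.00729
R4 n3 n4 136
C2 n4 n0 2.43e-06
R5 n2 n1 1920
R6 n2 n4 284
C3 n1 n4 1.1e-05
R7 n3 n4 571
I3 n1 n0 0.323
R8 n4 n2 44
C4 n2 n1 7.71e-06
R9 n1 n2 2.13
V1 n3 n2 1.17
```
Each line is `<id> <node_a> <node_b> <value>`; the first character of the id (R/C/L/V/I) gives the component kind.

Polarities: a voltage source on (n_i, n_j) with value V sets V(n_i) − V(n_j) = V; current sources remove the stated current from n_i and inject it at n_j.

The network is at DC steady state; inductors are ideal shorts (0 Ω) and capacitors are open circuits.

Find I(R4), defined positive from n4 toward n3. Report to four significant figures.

-0.006491 A

Apply KCL at each of the 4 non-ground nodes and solve the resulting linear system.
Node n1: branches {I1, R2, I2, R5, C3, I3, C4, R9} → V_1 = -0.6807
Node n2: branches {C1, R1, L1, R5, R6, R8, C4, R9, V1} → V_2 = 0.000
Node n3: branches {C1, I1, R4, R7, V1} → V_3 = 1.170
Node n4: branches {R1, R3, R4, C2, R6, C3, R7, R8} → V_4 = 0.2873
Source currents: i(L1)=0.3302, i(V1)=-0.01814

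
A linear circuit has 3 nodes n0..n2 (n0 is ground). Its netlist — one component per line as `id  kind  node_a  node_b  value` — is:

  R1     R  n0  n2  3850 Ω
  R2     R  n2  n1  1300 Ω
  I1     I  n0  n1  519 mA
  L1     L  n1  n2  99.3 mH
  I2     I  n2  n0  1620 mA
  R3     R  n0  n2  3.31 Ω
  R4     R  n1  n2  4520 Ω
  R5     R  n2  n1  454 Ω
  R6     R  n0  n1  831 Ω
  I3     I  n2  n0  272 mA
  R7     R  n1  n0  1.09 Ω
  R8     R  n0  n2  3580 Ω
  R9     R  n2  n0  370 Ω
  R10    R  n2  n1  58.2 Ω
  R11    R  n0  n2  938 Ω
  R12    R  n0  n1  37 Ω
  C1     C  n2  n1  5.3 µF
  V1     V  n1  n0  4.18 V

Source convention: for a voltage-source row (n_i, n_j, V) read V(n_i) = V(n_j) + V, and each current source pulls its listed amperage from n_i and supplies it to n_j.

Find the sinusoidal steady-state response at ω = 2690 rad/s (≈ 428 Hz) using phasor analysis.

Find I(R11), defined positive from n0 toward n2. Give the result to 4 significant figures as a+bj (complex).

MNA unknowns: 2 node voltages V₁..V_2 plus 1 source current (V1)
R1: Y=0.0002597+0.000j on G[0,2]
R2: Y=0.0007692+0.000j on G[2,1]
I1: z[0]−=0.519, z[1]+=0.519
L1: Y=0.000-0.003744j on G[1,2]
I2: z[2]−=1.62, z[0]+=1.62
R3: Y=0.3021+0.000j on G[0,2]
R4: Y=0.0002212+0.000j on G[1,2]
R5: Y=0.002203+0.000j on G[2,1]
R6: Y=0.001203+0.000j on G[0,1]
I3: z[2]−=0.272, z[0]+=0.272
R7: Y=0.9174+0.000j on G[1,0]
R8: Y=0.0002793+0.000j on G[0,2]
R9: Y=0.002703+0.000j on G[2,0]
R10: Y=0.01718+0.000j on G[2,1]
R11: Y=0.001066+0.000j on G[0,2]
R12: Y=0.02703+0.000j on G[0,1]
C1: Y=0.000+0.01426j on G[2,1]
V1: row V1−V0=4.18, i_V1 at 1,0
solve → V1=4.180+0.000j, V2=-5.519+0.3120j
aux → i_V1=-3.635-0.09561j

0.005884-0.0003326j A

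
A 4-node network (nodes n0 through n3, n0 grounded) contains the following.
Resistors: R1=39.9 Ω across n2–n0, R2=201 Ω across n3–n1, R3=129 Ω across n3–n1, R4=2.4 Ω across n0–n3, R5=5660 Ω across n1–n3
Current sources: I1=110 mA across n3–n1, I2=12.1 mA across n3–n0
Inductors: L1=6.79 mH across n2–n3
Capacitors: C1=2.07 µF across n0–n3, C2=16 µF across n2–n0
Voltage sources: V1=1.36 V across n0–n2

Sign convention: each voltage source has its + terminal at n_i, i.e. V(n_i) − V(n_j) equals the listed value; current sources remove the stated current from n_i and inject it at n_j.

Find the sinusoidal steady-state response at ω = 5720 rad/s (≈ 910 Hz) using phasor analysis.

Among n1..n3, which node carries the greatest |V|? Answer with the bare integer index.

1

MNA unknowns: 3 node voltages V₁..V_3 plus 1 source current (V1)
R1: Y=0.02506+0.000j on G[2,0]
R2: Y=0.004975+0.000j on G[3,1]
R3: Y=0.007752+0.000j on G[3,1]
R4: Y=0.4167+0.000j on G[0,3]
I1: z[3]−=0.11, z[1]+=0.11
I2: z[3]−=0.0121, z[0]+=0.0121
R5: Y=0.0001767+0.000j on G[1,3]
L1: Y=0.000-0.02575j on G[2,3]
C1: Y=0.000+0.01184j on G[0,3]
C2: Y=0.000+0.09152j on G[2,0]
V1: row V0−V2=1.36, i_V1 at 0,2
solve → V1=8.493+0.08298j, V2=-1.360+0.000j, V3=-0.03181+0.08298j
aux → i_V1=-0.03622-0.09027j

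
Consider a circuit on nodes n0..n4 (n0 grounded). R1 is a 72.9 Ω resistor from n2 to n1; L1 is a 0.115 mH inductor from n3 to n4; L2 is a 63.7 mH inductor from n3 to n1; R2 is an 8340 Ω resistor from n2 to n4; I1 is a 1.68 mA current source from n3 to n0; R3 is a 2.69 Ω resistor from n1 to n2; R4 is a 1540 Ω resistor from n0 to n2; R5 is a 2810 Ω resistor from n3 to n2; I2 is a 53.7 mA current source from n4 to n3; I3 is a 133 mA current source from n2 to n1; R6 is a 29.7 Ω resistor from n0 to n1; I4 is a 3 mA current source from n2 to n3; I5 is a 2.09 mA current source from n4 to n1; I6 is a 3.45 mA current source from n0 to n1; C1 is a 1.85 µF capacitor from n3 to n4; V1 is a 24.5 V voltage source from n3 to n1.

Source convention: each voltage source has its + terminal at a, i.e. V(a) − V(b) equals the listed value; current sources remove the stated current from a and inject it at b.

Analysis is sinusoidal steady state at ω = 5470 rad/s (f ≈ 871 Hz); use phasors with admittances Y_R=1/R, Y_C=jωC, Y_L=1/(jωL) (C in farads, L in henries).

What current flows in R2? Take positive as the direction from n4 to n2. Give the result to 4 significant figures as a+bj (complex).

0.002976-4.459e-06j A

Element admittances at ω=5470 rad/s:
  Y(R1) = 0.01372+0.000j S between n2,n1
  Y(L1) = 0.000-1.590j S between n3,n4
  Y(L2) = 0.000-0.002870j S between n3,n1
  Y(R2) = 0.0001199+0.000j S between n2,n4
  I1: injects 0.00168 A into n0 (from n3)
  Y(R3) = 0.3717+0.000j S between n1,n2
  Y(R4) = 0.0006494+0.000j S between n0,n2
  Y(R5) = 0.0003559+0.000j S between n3,n2
  I2: injects 0.0537 A into n3 (from n4)
  I3: injects 0.133 A into n1 (from n2)
  Y(R6) = 0.03367+0.000j S between n0,n1
  I4: injects 0.003 A into n3 (from n2)
  I5: injects 0.00209 A into n1 (from n4)
  I6: injects 0.00345 A into n1 (from n0)
  Y(C1) = 0.000+0.01012j S between n3,n4
  V1: constraint V(n3)−V(n1) = 24.5
Assemble and solve the 5×5 MNA system:
  V(n1)=0.05766+2.183e-07j  V(n2)=-0.2641-1.132e-05j  V(n3)=24.56+2.183e-07j  V(n4)=24.56-0.03720j
  i(V1)=-0.01258+0.07032j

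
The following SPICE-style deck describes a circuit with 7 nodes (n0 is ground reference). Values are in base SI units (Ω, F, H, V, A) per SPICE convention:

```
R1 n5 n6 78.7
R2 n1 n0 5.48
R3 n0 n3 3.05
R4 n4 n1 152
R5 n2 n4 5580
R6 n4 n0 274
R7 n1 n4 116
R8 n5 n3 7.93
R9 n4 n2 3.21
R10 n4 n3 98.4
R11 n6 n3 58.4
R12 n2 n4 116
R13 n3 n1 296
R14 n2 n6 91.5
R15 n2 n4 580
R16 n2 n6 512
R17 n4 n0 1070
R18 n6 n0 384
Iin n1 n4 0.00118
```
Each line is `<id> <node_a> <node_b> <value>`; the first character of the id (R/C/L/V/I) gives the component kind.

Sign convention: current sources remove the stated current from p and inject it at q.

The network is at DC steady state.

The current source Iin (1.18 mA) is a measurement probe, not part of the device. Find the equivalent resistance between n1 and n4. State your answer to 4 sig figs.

R_eq = 28.22 Ω

Apply KCL at each of the 6 non-ground nodes and solve the resulting linear system.
Node n1: branches {R2, R4, R7, R13, Iin} → V_1 = -0.003598
Node n2: branches {R5, R9, R12, R14, R15, R16} → V_2 = 0.02892
Node n3: branches {R3, R8, R10, R11, R13} → V_3 = 0.001512
Node n4: branches {R4, R5, R6, R7, R9, R10, R12, R15, R17, Iin} → V_4 = 0.02970
Node n5: branches {R1, R8} → V_5 = 0.002236
Node n6: branches {R1, R11, R14, R16, R18} → V_6 = 0.009420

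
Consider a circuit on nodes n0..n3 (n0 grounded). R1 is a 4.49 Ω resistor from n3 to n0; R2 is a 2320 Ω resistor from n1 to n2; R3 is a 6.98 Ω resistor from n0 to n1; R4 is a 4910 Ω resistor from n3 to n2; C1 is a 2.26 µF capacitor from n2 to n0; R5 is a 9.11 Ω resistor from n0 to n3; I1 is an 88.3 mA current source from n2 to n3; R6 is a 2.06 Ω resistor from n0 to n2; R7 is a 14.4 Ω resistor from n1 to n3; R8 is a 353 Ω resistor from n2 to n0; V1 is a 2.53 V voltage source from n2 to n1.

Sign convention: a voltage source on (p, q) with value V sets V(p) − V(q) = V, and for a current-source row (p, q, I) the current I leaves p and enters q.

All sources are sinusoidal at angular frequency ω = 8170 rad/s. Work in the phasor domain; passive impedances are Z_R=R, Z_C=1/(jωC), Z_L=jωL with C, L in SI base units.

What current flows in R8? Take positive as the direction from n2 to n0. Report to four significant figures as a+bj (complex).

Element admittances at ω=8170 rad/s:
  Y(R1) = 0.2227+0.000j S between n3,n0
  Y(R2) = 0.0004310+0.000j S between n1,n2
  Y(R3) = 0.1433+0.000j S between n0,n1
  Y(R4) = 0.0002037+0.000j S between n3,n2
  Y(C1) = 0.000+0.01846j S between n2,n0
  Y(R5) = 0.1098+0.000j S between n0,n3
  I1: injects 0.0883 A into n3 (from n2)
  Y(R6) = 0.4854+0.000j S between n0,n2
  Y(R7) = 0.06944+0.000j S between n1,n3
  Y(R8) = 0.002833+0.000j S between n2,n0
  V1: constraint V(n2)−V(n1) = 2.53
Assemble and solve the 4×4 MNA system:
  V(n1)=-1.900-0.01689j  V(n2)=0.6304-0.01689j  V(n3)=-0.1081-0.002925j
  i(V1)=-0.3976-0.003390j

0.001786-4.785e-05j A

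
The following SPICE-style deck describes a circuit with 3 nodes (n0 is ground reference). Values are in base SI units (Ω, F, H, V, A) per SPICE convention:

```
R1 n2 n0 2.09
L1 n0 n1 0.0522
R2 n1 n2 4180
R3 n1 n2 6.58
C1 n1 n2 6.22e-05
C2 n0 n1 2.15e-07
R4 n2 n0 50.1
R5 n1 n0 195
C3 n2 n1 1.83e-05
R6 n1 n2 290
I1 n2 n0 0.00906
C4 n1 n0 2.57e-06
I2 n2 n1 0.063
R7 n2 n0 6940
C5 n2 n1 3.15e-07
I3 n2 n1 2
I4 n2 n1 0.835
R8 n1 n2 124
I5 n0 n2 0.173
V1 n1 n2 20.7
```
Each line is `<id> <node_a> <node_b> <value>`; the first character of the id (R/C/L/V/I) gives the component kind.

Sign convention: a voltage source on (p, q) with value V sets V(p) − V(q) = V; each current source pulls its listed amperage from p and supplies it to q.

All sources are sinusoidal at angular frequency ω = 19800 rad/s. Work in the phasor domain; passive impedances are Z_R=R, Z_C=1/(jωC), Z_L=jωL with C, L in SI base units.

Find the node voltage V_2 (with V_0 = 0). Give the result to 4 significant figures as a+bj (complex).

MNA unknowns: 2 node voltages V₁..V_2 plus 1 source current (V1)
R1: Y=0.4785+0.000j on G[2,0]
L1: Y=0.000-0.0009675j on G[0,1]
R2: Y=0.0002392+0.000j on G[1,2]
R3: Y=0.1520+0.000j on G[1,2]
C1: Y=0.000+1.232j on G[1,2]
C2: Y=0.000+0.004257j on G[0,1]
R4: Y=0.01996+0.000j on G[2,0]
R5: Y=0.005128+0.000j on G[1,0]
C3: Y=0.000+0.3623j on G[2,1]
R6: Y=0.003448+0.000j on G[1,2]
I1: z[2]−=0.00906, z[0]+=0.00906
C4: Y=0.000+0.05089j on G[1,0]
I2: z[2]−=0.063, z[1]+=0.063
R7: Y=0.0001441+0.000j on G[2,0]
C5: Y=0.000+0.006237j on G[2,1]
I3: z[2]−=2, z[1]+=2
I4: z[2]−=0.835, z[1]+=0.835
R8: Y=0.008065+0.000j on G[1,2]
I5: z[0]−=0.173, z[2]+=0.173
V1: row V1−V2=20.7, i_V1 at 1,2
solve → V1=20.58-2.213j, V2=-0.1233-2.213j
aux → i_V1=-0.7166-34.23j

-0.1233-2.213j V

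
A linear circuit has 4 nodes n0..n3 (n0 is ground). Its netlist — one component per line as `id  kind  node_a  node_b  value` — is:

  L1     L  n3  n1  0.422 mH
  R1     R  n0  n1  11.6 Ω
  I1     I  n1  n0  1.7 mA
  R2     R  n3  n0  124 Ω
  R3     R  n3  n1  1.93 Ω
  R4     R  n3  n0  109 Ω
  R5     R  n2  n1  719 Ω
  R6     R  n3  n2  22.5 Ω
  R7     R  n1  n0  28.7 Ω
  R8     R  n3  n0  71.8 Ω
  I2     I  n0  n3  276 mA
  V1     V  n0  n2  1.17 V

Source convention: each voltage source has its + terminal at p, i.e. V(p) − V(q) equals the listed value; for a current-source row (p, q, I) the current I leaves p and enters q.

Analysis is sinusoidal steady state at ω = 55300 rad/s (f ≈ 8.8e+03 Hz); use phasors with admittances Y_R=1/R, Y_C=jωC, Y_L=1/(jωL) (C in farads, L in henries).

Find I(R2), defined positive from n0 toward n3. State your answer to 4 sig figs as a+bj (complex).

-0.01021-9.304e-05j A

Apply KCL at each of the 3 non-ground nodes and solve the resulting linear system.
Node n1: branches {L1, R1, I1, R3, R5, R7} → V_1 = 1.020-0.007124j
Node n2: branches {R5, R6, V1} → V_2 = -1.170+0.000j
Node n3: branches {L1, R2, R3, R4, R6, R8, I2} → V_3 = 1.266+0.01154j
Source currents: i(V1)=-0.1113-0.0005028j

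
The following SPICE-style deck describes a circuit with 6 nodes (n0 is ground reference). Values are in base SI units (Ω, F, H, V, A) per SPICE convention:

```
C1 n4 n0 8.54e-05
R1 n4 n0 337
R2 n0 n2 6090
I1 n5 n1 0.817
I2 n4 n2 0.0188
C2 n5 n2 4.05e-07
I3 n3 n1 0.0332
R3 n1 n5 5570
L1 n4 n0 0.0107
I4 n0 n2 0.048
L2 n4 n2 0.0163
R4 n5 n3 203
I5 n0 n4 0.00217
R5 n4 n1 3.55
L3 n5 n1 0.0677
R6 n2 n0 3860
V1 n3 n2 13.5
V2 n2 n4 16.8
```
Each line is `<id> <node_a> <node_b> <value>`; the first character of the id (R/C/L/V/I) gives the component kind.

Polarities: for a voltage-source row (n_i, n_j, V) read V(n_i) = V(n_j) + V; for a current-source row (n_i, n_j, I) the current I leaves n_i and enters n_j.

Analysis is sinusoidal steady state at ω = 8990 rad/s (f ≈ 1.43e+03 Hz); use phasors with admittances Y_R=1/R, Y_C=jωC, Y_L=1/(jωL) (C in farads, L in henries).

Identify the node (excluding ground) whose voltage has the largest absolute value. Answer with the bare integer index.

Apply KCL at each of the 5 non-ground nodes and solve the resulting linear system.
Node n1: branches {I1, I3, R3, R5, L3} → V_1 = 3.256+0.6341j
Node n2: branches {R2, I2, C2, I4, L2, R6, V1, V2} → V_2 = 16.80-0.05685j
Node n3: branches {I3, R4, V1} → V_3 = 30.30-0.05685j
Node n4: branches {C1, R1, I2, L1, L2, I5, R5, V2} → V_4 = 0.0002545-0.05685j
Node n5: branches {I1, C2, R3, R4, L3} → V_5 = -109.4+53.71j
Source currents: i(V1)=-0.7214+0.2649j, i(V2)=-0.8575-0.07997j

5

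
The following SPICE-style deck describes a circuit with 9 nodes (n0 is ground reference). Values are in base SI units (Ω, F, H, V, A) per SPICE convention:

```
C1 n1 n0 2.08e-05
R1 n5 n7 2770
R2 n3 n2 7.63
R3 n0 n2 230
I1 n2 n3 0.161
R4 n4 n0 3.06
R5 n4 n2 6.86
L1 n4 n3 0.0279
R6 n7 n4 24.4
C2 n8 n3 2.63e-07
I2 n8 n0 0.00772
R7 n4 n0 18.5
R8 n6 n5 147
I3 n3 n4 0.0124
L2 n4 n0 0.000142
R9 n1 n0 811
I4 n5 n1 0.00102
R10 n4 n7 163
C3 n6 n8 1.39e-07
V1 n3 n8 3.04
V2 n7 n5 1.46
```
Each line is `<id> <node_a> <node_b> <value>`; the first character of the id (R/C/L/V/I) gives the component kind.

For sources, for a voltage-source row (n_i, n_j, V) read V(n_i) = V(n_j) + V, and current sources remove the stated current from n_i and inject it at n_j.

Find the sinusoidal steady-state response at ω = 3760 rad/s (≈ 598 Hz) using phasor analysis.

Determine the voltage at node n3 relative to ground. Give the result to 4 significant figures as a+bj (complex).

0.9238+0.1265j V

Apply KCL at each of the 8 non-ground nodes and solve the resulting linear system.
Node n1: branches {C1, R9, I4} → V_1 = 0.0002056-0.01304j
Node n2: branches {R2, R3, I1, R5} → V_2 = -0.1424+0.05679j
Node n3: branches {R2, I1, L1, C2, I3, V1} → V_3 = 0.9238+0.1265j
Node n4: branches {R4, R5, L1, R6, R7, I3, L2, R10} → V_4 = -0.0007201-0.004190j
Node n5: branches {R1, R8, I4, V2} → V_5 = -1.484-0.01104j
Node n6: branches {R8, C3} → V_6 = -1.499-0.05849j
Node n7: branches {R1, R6, R10, V2} → V_7 = -0.02442-0.01104j
Node n8: branches {C2, I2, C3, V1} → V_8 = -2.116+0.1265j
Source currents: i(V1)=0.007623-0.003329j, i(V2)=0.0005896+0.0003228j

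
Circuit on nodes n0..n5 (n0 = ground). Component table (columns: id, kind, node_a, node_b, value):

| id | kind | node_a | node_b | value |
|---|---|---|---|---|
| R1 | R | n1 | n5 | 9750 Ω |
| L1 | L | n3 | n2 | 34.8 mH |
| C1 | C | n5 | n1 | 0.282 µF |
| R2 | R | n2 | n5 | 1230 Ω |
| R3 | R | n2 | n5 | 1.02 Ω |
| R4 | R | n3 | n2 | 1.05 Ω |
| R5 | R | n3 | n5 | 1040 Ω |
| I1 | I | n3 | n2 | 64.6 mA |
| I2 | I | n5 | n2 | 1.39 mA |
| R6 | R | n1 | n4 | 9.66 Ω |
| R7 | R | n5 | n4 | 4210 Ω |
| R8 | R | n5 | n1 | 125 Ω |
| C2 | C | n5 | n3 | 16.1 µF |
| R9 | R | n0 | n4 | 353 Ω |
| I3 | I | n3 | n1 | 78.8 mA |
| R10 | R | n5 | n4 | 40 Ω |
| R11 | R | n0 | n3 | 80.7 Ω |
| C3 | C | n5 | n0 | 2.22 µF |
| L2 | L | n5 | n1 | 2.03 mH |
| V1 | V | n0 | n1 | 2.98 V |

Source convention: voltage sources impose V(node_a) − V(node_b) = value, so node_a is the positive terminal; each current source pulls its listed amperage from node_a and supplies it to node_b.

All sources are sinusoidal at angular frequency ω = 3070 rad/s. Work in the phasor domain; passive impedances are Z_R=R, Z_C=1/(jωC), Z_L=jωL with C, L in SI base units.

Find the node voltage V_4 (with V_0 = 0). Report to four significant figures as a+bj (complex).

Apply KCL at each of the 5 non-ground nodes and solve the resulting linear system.
Node n1: branches {R1, C1, R6, R8, I3, L2, V1} → V_1 = -2.980+0.000j
Node n2: branches {L1, R2, R3, R4, I1, I2} → V_2 = -3.202-0.1928j
Node n3: branches {L1, R4, R5, I1, C2, I3, R11} → V_3 = -3.308-0.1840j
Node n4: branches {R6, R7, R9, R10} → V_4 = -2.951-0.03879j
Node n5: branches {R1, C1, R2, R3, R5, I2, R7, R8, C2, R10, C3, L2} → V_5 = -3.166-0.2022j
Source currents: i(V1)=-0.04798-0.02396j

-2.951-0.03879j V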